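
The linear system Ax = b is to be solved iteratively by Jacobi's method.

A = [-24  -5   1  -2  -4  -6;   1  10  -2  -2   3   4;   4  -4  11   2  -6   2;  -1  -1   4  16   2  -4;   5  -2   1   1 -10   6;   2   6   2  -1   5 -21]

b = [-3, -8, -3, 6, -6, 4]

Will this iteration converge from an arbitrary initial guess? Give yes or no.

Write A = D+L+U with D = diag(-24, 10, 11, 16, -10, -21).
Jacobi T = -D⁻¹(L+U): T[2,5] = -(2)/(11) = -0.1818; T[2,2] = 0.
  T[0,:] = [+0.0000  -0.2083  +0.0417  -0.0833  -0.1667  -0.2500]
  T[1,:] = [-0.1000  +0.0000  +0.2000  +0.2000  -0.3000  -0.4000]
  T[2,:] = [-0.3636  +0.3636  +0.0000  -0.1818  +0.5455  -0.1818]
  T[3,:] = [+0.0625  +0.0625  -0.2500  +0.0000  -0.1250  +0.2500]
  T[4,:] = [+0.5000  -0.2000  +0.1000  +0.1000  +0.0000  +0.6000]
  T[5,:] = [+0.0952  +0.2857  +0.0952  -0.0476  +0.2381  +0.0000]
|λ(T)| sorted: 0.5596, 0.3813, 0.3547, 0.3547, 0.2073, 0.0307.
spectral radius ρ = 0.5596; 0.5596 < 1 ⇒ converges.

yes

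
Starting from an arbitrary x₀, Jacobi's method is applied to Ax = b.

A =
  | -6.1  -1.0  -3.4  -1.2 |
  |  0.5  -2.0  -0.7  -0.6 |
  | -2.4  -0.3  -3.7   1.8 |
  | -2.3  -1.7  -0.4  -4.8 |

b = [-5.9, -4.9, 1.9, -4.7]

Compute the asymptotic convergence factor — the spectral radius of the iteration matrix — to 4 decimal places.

Diagonal D = diag(-6.1, -2, -3.7, -4.8); L, U strict lower/upper.
Jacobi: T = -D⁻¹(L+U), T[3,2] = -(-0.4)/(-4.8) = -0.0833; T[3,3] = 0.
  T[0,:] = [+0.0000 -0.1639 -0.5574 -0.1967]
  T[1,:] = [+0.2500 +0.0000 -0.3500 -0.3000]
  T[2,:] = [-0.6486 -0.0811 +0.0000 +0.4865]
  T[3,:] = [-0.4792 -0.3542 -0.0833 +0.0000]
|roots of det(T-λI)|: 0.8215, 0.4523, 0.4523, 0.0445.
ρ(T) = max|λ| = 0.8215; 0.8215 < 1, so it converges for any x₀.

0.8215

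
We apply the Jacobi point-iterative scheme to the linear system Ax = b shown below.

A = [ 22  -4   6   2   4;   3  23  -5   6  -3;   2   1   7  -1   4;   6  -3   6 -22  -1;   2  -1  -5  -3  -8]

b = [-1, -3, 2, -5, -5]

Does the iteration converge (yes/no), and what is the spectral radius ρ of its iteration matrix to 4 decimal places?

yes, ρ = 0.7307

Write A = D+L+U with D = diag(22, 23, 7, -22, -8).
Jacobi: T = -D⁻¹(L+U), T[4,0] = -(2)/(-8) = +0.2500; T[4,4] = 0.
  T[0,:] = [+0.0000 +0.1818 -0.2727 -0.0909 -0.1818]
  T[1,:] = [-0.1304 +0.0000 +0.2174 -0.2609 +0.1304]
  T[2,:] = [-0.2857 -0.1429 +0.0000 +0.1429 -0.5714]
  T[3,:] = [+0.2727 -0.1364 +0.2727 +0.0000 -0.0455]
  T[4,:] = [+0.2500 -0.1250 -0.6250 -0.3750 +0.0000]
moduli |λ_i(T)| = 0.7307, 0.5266, 0.5266, 0.2783, 0.2783.
ρ(T) = max|λ| = 0.7307; 0.7307 < 1 ⇒ converges.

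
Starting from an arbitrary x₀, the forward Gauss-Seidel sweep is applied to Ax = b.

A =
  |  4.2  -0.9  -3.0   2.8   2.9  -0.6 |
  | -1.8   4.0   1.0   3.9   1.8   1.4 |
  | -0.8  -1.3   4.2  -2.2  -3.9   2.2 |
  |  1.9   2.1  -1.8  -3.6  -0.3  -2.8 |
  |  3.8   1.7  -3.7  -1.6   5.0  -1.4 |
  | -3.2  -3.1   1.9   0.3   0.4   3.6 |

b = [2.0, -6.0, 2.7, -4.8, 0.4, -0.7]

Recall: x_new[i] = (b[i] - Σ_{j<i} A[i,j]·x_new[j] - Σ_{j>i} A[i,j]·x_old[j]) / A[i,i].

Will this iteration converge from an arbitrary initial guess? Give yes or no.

no

Split A = D + L + U, D = diag(4.2, 4, 4.2, -3.6, 5, 3.6).
T_GS = -(D+L)⁻¹U: row 0 first, T[0,1] = -(-0.9)/(4.2) = +0.2143; later rows by forward substitution.
  T[0,:] = [+0.0000  +0.2143  +0.7143  -0.6667  -0.6905  +0.1429]
  T[1,:] = [+0.0000  +0.0964  +0.0714  -1.2750  -0.7607  -0.2857]
  T[2,:] = [+0.0000  +0.0707  +0.1582  +0.0022  +0.5616  -0.5850]
  T[3,:] = [+0.0000  +0.1340  +0.3396  -1.0967  -1.1723  -0.5765]
  T[4,:] = [+0.0000  -0.1005  -0.3414  +0.5908  +0.8238  -0.3488]
  T[5,:] = [+0.0000  +0.2362  +0.6226  -1.6659  -1.5591  +0.2765]
eigenvalue magnitudes: 1.2242, 0.5948, 0.4772, 0.4772, 0.0035, 0.0000.
spectral radius ρ = 1.2242; 1.2242 > 1 ⇒ diverges.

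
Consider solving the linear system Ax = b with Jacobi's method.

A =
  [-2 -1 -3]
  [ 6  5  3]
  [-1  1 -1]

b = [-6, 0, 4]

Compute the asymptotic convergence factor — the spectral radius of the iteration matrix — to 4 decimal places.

Diagonal D = diag(-2, 5, -1); L, U strict lower/upper.
Jacobi: T = -D⁻¹(L+U), T[2,1] = -(1)/(-1) = +1.0000; T[2,2] = 0.
  T[0,:] = [+0.0000, -0.5000, -1.5000]
  T[1,:] = [-1.2000, +0.0000, -0.6000]
  T[2,:] = [-1.0000, +1.0000, +0.0000]
|λ(T)| sorted: 1.5675, 0.9782, 0.9782.
spectral radius ρ = 1.5675; 1.5675 > 1, so it fails to converge.

1.5675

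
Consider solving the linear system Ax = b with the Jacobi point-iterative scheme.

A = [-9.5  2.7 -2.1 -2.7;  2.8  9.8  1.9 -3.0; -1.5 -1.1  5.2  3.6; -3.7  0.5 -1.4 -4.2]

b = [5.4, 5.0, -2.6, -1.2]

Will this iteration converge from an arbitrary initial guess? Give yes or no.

yes

Split A = D + L + U, D = diag(-9.5, 9.8, 5.2, -4.2).
Jacobi: T = -D⁻¹(L+U), T[3,0] = -(-3.7)/(-4.2) = -0.8810; T[3,3] = 0.
  T[0,:] = [+0.0000, +0.2842, -0.2211, -0.2842]
  T[1,:] = [-0.2857, +0.0000, -0.1939, +0.3061]
  T[2,:] = [+0.2885, +0.2115, +0.0000, -0.6923]
  T[3,:] = [-0.8810, +0.1190, -0.3333, +0.0000]
|roots of det(T-λI)|: 0.7500, 0.5094, 0.5094, 0.0363.
spectral radius ρ = 0.7500; 0.7500 < 1, so it converges for any x₀.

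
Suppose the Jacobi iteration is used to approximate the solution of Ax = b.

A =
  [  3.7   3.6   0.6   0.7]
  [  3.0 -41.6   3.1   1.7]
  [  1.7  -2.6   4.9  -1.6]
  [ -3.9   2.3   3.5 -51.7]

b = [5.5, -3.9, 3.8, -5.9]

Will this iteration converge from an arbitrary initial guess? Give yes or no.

Split A = D + L + U, D = diag(3.7, -41.6, 4.9, -51.7).
T_J = -D⁻¹(L+U): T[0,2] = -(0.6)/(3.7) = -0.1622; T[0,0] = 0.
  T[0,:] = [+0.0000, -0.9730, -0.1622, -0.1892]
  T[1,:] = [+0.0721, +0.0000, +0.0745, +0.0409]
  T[2,:] = [-0.3469, +0.5306, +0.0000, +0.3265]
  T[3,:] = [-0.0754, +0.0445, +0.0677, +0.0000]
|λ(T)| sorted: 0.4055, 0.2543, 0.2543, 0.1307.
spectral radius ρ = 0.4055; 0.4055 < 1: convergent.

yes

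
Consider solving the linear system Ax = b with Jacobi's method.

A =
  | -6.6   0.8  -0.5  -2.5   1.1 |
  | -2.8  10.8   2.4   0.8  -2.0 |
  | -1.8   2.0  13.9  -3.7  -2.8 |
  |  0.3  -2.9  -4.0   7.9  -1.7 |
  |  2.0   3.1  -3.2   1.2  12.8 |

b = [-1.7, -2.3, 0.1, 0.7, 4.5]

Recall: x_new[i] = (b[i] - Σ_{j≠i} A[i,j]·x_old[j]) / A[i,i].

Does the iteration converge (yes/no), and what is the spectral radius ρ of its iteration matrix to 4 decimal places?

Write A = D+L+U with D = diag(-6.6, 10.8, 13.9, 7.9, 12.8).
Jacobi T = -D⁻¹(L+U): T[3,0] = -(0.3)/(7.9) = -0.0380; T[3,3] = 0.
  T[0,:] = [+0.0000, +0.1212, -0.0758, -0.3788, +0.1667]
  T[1,:] = [+0.2593, +0.0000, -0.2222, -0.0741, +0.1852]
  T[2,:] = [+0.1295, -0.1439, +0.0000, +0.2662, +0.2014]
  T[3,:] = [-0.0380, +0.3671, +0.5063, +0.0000, +0.2152]
  T[4,:] = [-0.1562, -0.2422, +0.2500, -0.0938, +0.0000]
eigenvalue magnitudes: 0.5817, 0.4678, 0.4104, 0.4104, 0.0896.
spectral radius ρ = 0.5817; 0.5817 < 1, so it converges for any x₀.

yes, ρ = 0.5817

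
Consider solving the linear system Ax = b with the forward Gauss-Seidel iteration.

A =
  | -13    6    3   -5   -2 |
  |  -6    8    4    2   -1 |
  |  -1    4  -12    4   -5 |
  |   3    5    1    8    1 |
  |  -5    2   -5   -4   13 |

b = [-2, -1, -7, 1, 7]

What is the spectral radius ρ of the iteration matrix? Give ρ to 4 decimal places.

0.8797

Split A = D + L + U, D = diag(-13, 8, -12, 8, 13).
Gauss-Seidel: T = -(D+L)⁻¹U, row 0 first, T[0,3] = -(-5)/(-13) = -0.3846; later rows by forward substitution.
  T[0,:] = [+0.0000 +0.4615 +0.2308 -0.3846 -0.1538]
  T[1,:] = [+0.0000 +0.3462 -0.3269 -0.5385 +0.0096]
  T[2,:] = [+0.0000 +0.0769 -0.1282 +0.1859 -0.4006]
  T[3,:] = [+0.0000 -0.3990 +0.1338 +0.4575 -0.0232]
  T[4,:] = [+0.0000 +0.0311 +0.1309 +0.1472 -0.2219]
|λ(T)| sorted: 0.8797, 0.3256, 0.3256, 0.0397, 0.0000.
spectral radius ρ = 0.8797; 0.8797 < 1: convergent.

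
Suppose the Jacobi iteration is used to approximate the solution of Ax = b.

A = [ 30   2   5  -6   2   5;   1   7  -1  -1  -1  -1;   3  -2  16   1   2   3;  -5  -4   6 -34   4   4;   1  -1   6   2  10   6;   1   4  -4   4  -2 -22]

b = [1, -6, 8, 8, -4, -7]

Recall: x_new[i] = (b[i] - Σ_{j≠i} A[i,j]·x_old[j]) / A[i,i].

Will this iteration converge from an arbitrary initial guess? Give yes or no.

Split A = D + L + U, D = diag(30, 7, 16, -34, 10, -22).
Jacobi T = -D⁻¹(L+U): T[1,2] = -(-1)/(7) = +0.1429; T[1,1] = 0.
  T[0,:] = [+0.0000 -0.0667 -0.1667 +0.2000 -0.0667 -0.1667]
  T[1,:] = [-0.1429 +0.0000 +0.1429 +0.1429 +0.1429 +0.1429]
  T[2,:] = [-0.1875 +0.1250 +0.0000 -0.0625 -0.1250 -0.1875]
  T[3,:] = [-0.1471 -0.1176 +0.1765 +0.0000 +0.1176 +0.1176]
  T[4,:] = [-0.1000 +0.1000 -0.6000 -0.2000 +0.0000 -0.6000]
  T[5,:] = [+0.0455 +0.1818 -0.1818 +0.1818 -0.0909 +0.0000]
|eigenvalues of T|: 0.5985, 0.2667, 0.2667, 0.1964, 0.1964, 0.1220.
ρ(T) = max|λ| = 0.5985; 0.5985 < 1, so it converges for any x₀.

yes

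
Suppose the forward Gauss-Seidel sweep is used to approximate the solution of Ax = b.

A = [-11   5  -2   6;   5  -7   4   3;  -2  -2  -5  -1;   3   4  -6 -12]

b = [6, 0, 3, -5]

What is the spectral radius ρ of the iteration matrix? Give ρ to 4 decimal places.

Diagonal D = diag(-11, -7, -5, -12); L, U strict lower/upper.
T_GS = -(D+L)⁻¹U: row 0 first, T[0,1] = -(5)/(-11) = +0.4545; later rows by forward substitution.
  T[0,:] = [+0.0000 +0.4545 -0.1818 +0.5455]
  T[1,:] = [+0.0000 +0.3247 +0.4416 +0.8182]
  T[2,:] = [+0.0000 -0.3117 -0.1039 -0.7455]
  T[3,:] = [+0.0000 +0.3777 +0.1537 +0.7818]
|λ(T)| sorted: 0.8947, 0.1860, 0.0781, 0.0000.
spectral radius ρ = 0.8947; 0.8947 < 1: convergent.

0.8947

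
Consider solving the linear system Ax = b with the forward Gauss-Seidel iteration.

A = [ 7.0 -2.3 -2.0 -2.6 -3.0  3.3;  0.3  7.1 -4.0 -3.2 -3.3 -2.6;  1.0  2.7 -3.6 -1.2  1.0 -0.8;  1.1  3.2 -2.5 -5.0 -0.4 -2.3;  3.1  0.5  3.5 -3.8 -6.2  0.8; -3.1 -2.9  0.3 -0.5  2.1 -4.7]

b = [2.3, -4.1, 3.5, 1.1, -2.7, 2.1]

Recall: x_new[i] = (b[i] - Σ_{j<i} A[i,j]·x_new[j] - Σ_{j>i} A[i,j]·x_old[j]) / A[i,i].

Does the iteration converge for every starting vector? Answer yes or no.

Let D = diag(7, 7.1, -3.6, -5, -6.2, -4.7); L, U the strict triangles.
T_GS = -(D+L)⁻¹U: row 0 first, T[0,5] = -(3.3)/(7) = -0.4714; later rows by forward substitution.
  T[0,:] = [+0.0000 +0.3286 +0.2857 +0.3714 +0.4286 -0.4714]
  T[1,:] = [+0.0000 -0.0139 +0.5513 +0.4350 +0.4467 +0.3861]
  T[2,:] = [+0.0000 +0.0809 +0.4928 +0.0961 +0.7318 -0.0636]
  T[3,:] = [+0.0000 +0.0230 +0.1693 +0.3121 -0.0658 -0.2848]
  T[4,:] = [+0.0000 +0.1947 +0.3618 +0.0838 +0.7037 +0.0631]
  T[5,:] = [+0.0000 -0.1184 -0.3535 -0.5030 -0.1901 +0.1271]
|λ(T)| sorted: 1.2529, 0.6047, 0.2038, 0.2038, 0.0134, 0.0000.
spectral radius ρ = 1.2529; 1.2529 > 1 ⇒ diverges.

no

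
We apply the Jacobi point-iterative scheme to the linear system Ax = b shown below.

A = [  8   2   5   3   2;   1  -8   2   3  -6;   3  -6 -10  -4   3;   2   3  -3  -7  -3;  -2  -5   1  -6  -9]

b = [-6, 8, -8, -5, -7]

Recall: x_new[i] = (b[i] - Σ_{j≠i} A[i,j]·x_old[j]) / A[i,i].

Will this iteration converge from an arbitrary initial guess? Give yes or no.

Split A = D + L + U, D = diag(8, -8, -10, -7, -9).
T_J = -D⁻¹(L+U): T[1,3] = -(3)/(-8) = +0.3750; T[1,1] = 0.
  T[0,:] = [+0.0000 -0.2500 -0.6250 -0.3750 -0.2500]
  T[1,:] = [+0.1250 +0.0000 +0.2500 +0.3750 -0.7500]
  T[2,:] = [+0.3000 -0.6000 +0.0000 -0.4000 +0.3000]
  T[3,:] = [+0.2857 +0.4286 -0.4286 +0.0000 -0.4286]
  T[4,:] = [-0.2222 -0.5556 +0.1111 -0.6667 +0.0000]
|roots of det(T-λI)|: 1.2176, 0.6082, 0.6082, 0.5427, 0.4601.
ρ = 1.2176; 1.2176 > 1, so it fails to converge.

no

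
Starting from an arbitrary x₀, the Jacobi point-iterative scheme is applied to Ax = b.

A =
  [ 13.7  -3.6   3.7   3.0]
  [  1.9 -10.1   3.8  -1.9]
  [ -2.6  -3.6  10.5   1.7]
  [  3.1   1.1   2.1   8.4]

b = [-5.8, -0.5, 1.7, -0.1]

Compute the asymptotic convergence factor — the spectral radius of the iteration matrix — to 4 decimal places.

Write A = D+L+U with D = diag(13.7, -10.1, 10.5, 8.4).
T_J = -D⁻¹(L+U): T[1,3] = -(-1.9)/(-10.1) = -0.1881; T[1,1] = 0.
  T[0,:] = [+0.0000, +0.2628, -0.2701, -0.2190]
  T[1,:] = [+0.1881, +0.0000, +0.3762, -0.1881]
  T[2,:] = [+0.2476, +0.3429, +0.0000, -0.1619]
  T[3,:] = [-0.3690, -0.1310, -0.2500, +0.0000]
|eigenvalues of T|: 0.5814, 0.3331, 0.3331, 0.0483.
ρ(T) = max|λ| = 0.5814; 0.5814 < 1, so it converges for any x₀.

0.5814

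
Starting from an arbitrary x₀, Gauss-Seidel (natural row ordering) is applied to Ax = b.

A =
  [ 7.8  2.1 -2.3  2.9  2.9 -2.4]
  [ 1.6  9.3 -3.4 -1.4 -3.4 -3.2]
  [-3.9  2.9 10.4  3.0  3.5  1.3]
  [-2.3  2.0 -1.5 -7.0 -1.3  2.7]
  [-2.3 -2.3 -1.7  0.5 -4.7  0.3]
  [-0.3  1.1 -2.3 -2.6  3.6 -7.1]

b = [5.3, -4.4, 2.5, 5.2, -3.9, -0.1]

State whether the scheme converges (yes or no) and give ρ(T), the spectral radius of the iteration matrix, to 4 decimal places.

Let D = diag(7.8, 9.3, 10.4, -7, -4.7, -7.1); L, U the strict triangles.
Gauss-Seidel: T = -(D+L)⁻¹U, row 0 first, T[0,2] = -(-2.3)/(7.8) = +0.2949; later rows by forward substitution.
  T[0,:] = [+0.0000  -0.2692  +0.2949  -0.3718  -0.3718  +0.3077]
  T[1,:] = [+0.0000  +0.0463  +0.3149  +0.2145  +0.4296  +0.2911]
  T[2,:] = [+0.0000  -0.1139  +0.0228  -0.4877  -0.5957  -0.0908]
  T[3,:] = [+0.0000  +0.1261  -0.0118  +0.2880  +0.1868  +0.3873]
  T[4,:] = [+0.0000  +0.1637  -0.3079  +0.2840  +0.2071  -0.1552]
  T[5,:] = [+0.0000  +0.0923  -0.1228  +0.2455  +0.3118  -0.1590]
|roots of det(T-λI)|: 0.8711, 0.3719, 0.1686, 0.0709, 0.0037, 0.0000.
ρ(T) = max|λ| = 0.8711; 0.8711 < 1: convergent.

yes, ρ = 0.8711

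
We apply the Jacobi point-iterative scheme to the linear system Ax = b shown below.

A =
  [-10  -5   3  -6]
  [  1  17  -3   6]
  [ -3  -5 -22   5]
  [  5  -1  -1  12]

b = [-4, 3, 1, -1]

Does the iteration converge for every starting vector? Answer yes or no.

A = D + L + U where D = diag(-10, 17, -22, 12).
Jacobi T = -D⁻¹(L+U): T[0,3] = -(-6)/(-10) = -0.6000; T[0,0] = 0.
  T[0,:] = [+0.0000 -0.5000 +0.3000 -0.6000]
  T[1,:] = [-0.0588 +0.0000 +0.1765 -0.3529]
  T[2,:] = [-0.1364 -0.2273 +0.0000 +0.2273]
  T[3,:] = [-0.4167 +0.0833 +0.0833 +0.0000]
|λ(T)| sorted: 0.5655, 0.2929, 0.2929, 0.0987.
spectral radius ρ = 0.5655; 0.5655 < 1, so it converges for any x₀.

yes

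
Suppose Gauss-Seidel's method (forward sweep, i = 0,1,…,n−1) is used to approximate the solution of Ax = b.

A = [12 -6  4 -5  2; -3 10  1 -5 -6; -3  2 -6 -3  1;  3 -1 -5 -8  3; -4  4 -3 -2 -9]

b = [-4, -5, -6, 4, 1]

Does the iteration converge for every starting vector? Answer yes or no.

Let D = diag(12, 10, -6, -8, -9); L, U the strict triangles.
GS T = -(D+L)⁻¹U: row 0 first, T[0,1] = -(-6)/(12) = +0.5000; later rows by forward substitution.
  T[0,:] = [+0.0000, +0.5000, -0.3333, +0.4167, -0.1667]
  T[1,:] = [+0.0000, +0.1500, -0.2000, +0.6250, +0.5500]
  T[2,:] = [+0.0000, -0.2000, +0.1000, -0.5000, +0.4333]
  T[3,:] = [+0.0000, +0.2938, -0.1625, +0.3906, -0.0271]
  T[4,:] = [+0.0000, -0.1542, +0.0620, +0.1725, +0.1801]
|eigenvalues of T|: 0.8688, 0.2107, 0.2107, 0.1081, 0.0000.
ρ = 0.8688; 0.8688 < 1 ⇒ converges.

yes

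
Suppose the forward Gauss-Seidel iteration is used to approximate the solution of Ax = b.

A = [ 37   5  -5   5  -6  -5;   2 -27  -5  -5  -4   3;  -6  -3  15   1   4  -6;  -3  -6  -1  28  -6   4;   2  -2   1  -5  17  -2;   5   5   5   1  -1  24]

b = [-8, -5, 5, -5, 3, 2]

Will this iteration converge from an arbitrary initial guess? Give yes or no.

yes

Diagonal D = diag(37, -27, 15, 28, 17, 24); L, U strict lower/upper.
Gauss-Seidel: T = -(D+L)⁻¹U, row 0 first, T[0,1] = -(5)/(37) = -0.1351; later rows by forward substitution.
  T[0,:] = [+0.0000  -0.1351  +0.1351  -0.1351  +0.1622  +0.1351]
  T[1,:] = [+0.0000  -0.0100  -0.1752  -0.1952  -0.1361  +0.1211]
  T[2,:] = [+0.0000  -0.0561  +0.0190  -0.1598  -0.2290  +0.4783]
  T[3,:] = [+0.0000  -0.0186  -0.0224  -0.0620  +0.1943  -0.0853]
  T[4,:] = [+0.0000  +0.0125  -0.0442  -0.0159  +0.0355  +0.0628]
  T[5,:] = [+0.0000  +0.0432  +0.0035  +0.1040  +0.0357  -0.1469]
|λ(T)| sorted: 0.2334, 0.1157, 0.0949, 0.0585, 0.0585, 0.0000.
ρ = 0.2334; 0.2334 < 1 ⇒ converges.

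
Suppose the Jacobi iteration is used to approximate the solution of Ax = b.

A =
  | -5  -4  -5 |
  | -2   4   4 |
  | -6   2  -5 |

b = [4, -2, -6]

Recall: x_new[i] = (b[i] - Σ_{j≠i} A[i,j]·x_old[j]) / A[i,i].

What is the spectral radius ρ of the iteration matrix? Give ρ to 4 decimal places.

1.1771

Split A = D + L + U, D = diag(-5, 4, -5).
T_J = -D⁻¹(L+U): T[2,0] = -(-6)/(-5) = -1.2000; T[2,2] = 0.
  T[0,:] = [+0.0000  -0.8000  -1.0000]
  T[1,:] = [+0.5000  +0.0000  -1.0000]
  T[2,:] = [-1.2000  +0.4000  +0.0000]
|λ(T)| sorted: 1.1771, 0.9927, 0.9927.
spectral radius ρ = 1.1771; 1.1771 > 1, so it fails to converge.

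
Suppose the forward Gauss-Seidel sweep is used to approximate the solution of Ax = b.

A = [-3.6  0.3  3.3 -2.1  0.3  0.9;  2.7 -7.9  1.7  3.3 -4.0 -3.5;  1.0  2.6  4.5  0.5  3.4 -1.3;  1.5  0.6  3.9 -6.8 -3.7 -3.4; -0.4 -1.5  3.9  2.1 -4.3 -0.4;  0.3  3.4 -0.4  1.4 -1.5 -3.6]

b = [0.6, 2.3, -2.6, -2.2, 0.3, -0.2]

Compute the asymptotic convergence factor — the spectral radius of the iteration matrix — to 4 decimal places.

1.5003

Let D = diag(-3.6, -7.9, 4.5, -6.8, -4.3, -3.6); L, U the strict triangles.
T_GS = -(D+L)⁻¹U: row 0 first, T[0,2] = -(3.3)/(-3.6) = +0.9167; later rows by forward substitution.
  T[0,:] = [+0.0000  +0.0833  +0.9167  -0.5833  +0.0833  +0.2500]
  T[1,:] = [+0.0000  +0.0285  +0.5285  +0.2184  -0.4778  -0.3576]
  T[2,:] = [+0.0000  -0.0350  -0.5090  -0.1076  -0.4980  +0.4399]
  T[3,:] = [+0.0000  +0.0008  -0.0431  -0.1711  -0.8535  -0.2241]
  T[4,:] = [+0.0000  -0.0490  -0.7524  -0.2031  -0.7095  +0.2980]
  T[5,:] = [+0.0000  +0.0585  +0.9288  +0.1876  -0.4253  -0.5771]
|roots of det(T-λI)|: 1.5003, 0.5900, 0.2612, 0.1096, 0.0003, 0.0000.
spectral radius ρ = 1.5003; 1.5003 > 1: divergent.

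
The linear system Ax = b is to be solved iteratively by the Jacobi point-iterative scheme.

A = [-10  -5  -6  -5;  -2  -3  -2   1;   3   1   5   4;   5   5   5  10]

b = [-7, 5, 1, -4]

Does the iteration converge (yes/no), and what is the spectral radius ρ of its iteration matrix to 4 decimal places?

no, ρ = 1.4519

Split A = D + L + U, D = diag(-10, -3, 5, 10).
Jacobi T = -D⁻¹(L+U): T[2,3] = -(4)/(5) = -0.8000; T[2,2] = 0.
  T[0,:] = [+0.0000 -0.5000 -0.6000 -0.5000]
  T[1,:] = [-0.6667 +0.0000 -0.6667 +0.3333]
  T[2,:] = [-0.6000 -0.2000 +0.0000 -0.8000]
  T[3,:] = [-0.5000 -0.5000 -0.5000 +0.0000]
eigenvalue magnitudes: 1.4519, 0.6000, 0.5357, 0.5357.
spectral radius ρ = 1.4519; 1.4519 > 1: divergent.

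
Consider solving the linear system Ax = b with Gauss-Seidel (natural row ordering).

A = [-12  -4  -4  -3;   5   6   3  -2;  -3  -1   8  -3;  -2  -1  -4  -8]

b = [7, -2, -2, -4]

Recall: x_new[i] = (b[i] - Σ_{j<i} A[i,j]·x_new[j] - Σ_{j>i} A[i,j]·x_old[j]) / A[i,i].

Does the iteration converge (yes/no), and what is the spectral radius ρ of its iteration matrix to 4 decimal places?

Diagonal D = diag(-12, 6, 8, -8); L, U strict lower/upper.
GS T = -(D+L)⁻¹U: row 0 first, T[0,2] = -(-4)/(-12) = -0.3333; later rows by forward substitution.
  T[0,:] = [+0.0000, -0.3333, -0.3333, -0.2500]
  T[1,:] = [+0.0000, +0.2778, -0.2222, +0.5417]
  T[2,:] = [+0.0000, -0.0903, -0.1528, +0.3490]
  T[3,:] = [+0.0000, +0.0938, +0.1875, -0.1797]
eigenvalue magnitudes: 0.5096, 0.3726, 0.0823, 0.0000.
ρ(T) = max|λ| = 0.5096; 0.5096 < 1: convergent.

yes, ρ = 0.5096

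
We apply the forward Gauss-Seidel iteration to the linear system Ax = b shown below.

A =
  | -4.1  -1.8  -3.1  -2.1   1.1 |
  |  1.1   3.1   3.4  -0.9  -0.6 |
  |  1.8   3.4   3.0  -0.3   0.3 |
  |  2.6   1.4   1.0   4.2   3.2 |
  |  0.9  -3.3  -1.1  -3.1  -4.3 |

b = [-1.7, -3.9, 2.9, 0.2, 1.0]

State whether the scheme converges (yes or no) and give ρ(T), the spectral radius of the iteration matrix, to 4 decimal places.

A = D + L + U where D = diag(-4.1, 3.1, 3, 4.2, -4.3).
T_GS = -(D+L)⁻¹U: row 0 first, T[0,2] = -(-3.1)/(-4.1) = -0.7561; later rows by forward substitution.
  T[0,:] = [+0.0000 -0.4390 -0.7561 -0.5122 +0.2683]
  T[1,:] = [+0.0000 +0.1558 -0.8285 +0.4721 +0.0983]
  T[2,:] = [+0.0000 +0.0869 +1.3926 -0.1277 -0.3724]
  T[3,:] = [+0.0000 +0.1992 +0.4126 +0.1901 -0.8721]
  T[4,:] = [+0.0000 -0.3772 -0.1762 -0.5739 +0.7047]
|eigenvalues of T|: 1.4400, 1.1818, 0.1481, 0.0305, 0.0000.
ρ(T) = max|λ| = 1.4400; 1.4400 > 1: divergent.

no, ρ = 1.4400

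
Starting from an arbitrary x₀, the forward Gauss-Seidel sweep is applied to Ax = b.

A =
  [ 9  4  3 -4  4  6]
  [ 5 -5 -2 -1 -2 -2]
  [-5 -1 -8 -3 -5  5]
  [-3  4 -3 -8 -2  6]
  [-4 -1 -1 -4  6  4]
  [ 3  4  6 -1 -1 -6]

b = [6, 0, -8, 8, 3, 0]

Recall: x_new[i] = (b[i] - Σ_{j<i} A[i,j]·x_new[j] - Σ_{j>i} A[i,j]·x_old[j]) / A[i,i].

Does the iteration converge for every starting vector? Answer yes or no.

Diagonal D = diag(9, -5, -8, -8, 6, -6); L, U strict lower/upper.
Gauss-Seidel: T = -(D+L)⁻¹U, row 0 first, T[0,5] = -(6)/(9) = -0.6667; later rows by forward substitution.
  T[0,:] = [+0.0000 -0.4444 -0.3333 +0.4444 -0.4444 -0.6667]
  T[1,:] = [+0.0000 -0.4444 -0.7333 +0.2444 -0.8444 -1.0667]
  T[2,:] = [+0.0000 +0.3333 +0.3000 -0.6833 -0.2417 +1.1750]
  T[3,:] = [+0.0000 -0.1806 -0.3542 +0.2118 -0.4149 +0.0260]
  T[4,:] = [+0.0000 -0.4352 -0.5306 +0.3644 -0.7539 -1.0757]
  T[5,:] = [+0.0000 -0.0826 -0.2081 -0.3942 -0.8320 +0.3055]
|λ(T)| sorted: 1.5200, 0.8251, 0.2923, 0.1231, 0.1231, 0.0000.
spectral radius ρ = 1.5200; 1.5200 > 1 ⇒ diverges.

no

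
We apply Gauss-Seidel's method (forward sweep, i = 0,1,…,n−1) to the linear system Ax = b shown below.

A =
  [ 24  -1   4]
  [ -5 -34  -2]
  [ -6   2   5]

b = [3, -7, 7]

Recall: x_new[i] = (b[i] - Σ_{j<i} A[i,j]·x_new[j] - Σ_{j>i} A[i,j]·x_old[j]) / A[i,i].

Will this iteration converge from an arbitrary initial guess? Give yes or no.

yes

Diagonal D = diag(24, -34, 5); L, U strict lower/upper.
Gauss-Seidel: T = -(D+L)⁻¹U, row 0 first, T[0,2] = -(4)/(24) = -0.1667; later rows by forward substitution.
  T[0,:] = [+0.0000  +0.0417  -0.1667]
  T[1,:] = [+0.0000  -0.0061  -0.0343]
  T[2,:] = [+0.0000  +0.0525  -0.1863]
|eigenvalues of T|: 0.1757, 0.0167, 0.0000.
ρ(T) = max|λ| = 0.1757; 0.1757 < 1 ⇒ converges.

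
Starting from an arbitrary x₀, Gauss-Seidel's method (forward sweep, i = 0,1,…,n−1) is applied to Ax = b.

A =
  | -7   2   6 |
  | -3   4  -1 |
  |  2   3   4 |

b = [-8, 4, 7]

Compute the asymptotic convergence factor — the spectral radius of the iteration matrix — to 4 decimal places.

Let D = diag(-7, 4, 4); L, U the strict triangles.
Gauss-Seidel: T = -(D+L)⁻¹U, row 0 first, T[0,1] = -(2)/(-7) = +0.2857; later rows by forward substitution.
  T[0,:] = [+0.0000, +0.2857, +0.8571]
  T[1,:] = [+0.0000, +0.2143, +0.8929]
  T[2,:] = [+0.0000, -0.3036, -1.0982]
|eigenvalues of T|: 0.8415, 0.0424, 0.0000.
spectral radius ρ = 0.8415; 0.8415 < 1, so it converges for any x₀.

0.8415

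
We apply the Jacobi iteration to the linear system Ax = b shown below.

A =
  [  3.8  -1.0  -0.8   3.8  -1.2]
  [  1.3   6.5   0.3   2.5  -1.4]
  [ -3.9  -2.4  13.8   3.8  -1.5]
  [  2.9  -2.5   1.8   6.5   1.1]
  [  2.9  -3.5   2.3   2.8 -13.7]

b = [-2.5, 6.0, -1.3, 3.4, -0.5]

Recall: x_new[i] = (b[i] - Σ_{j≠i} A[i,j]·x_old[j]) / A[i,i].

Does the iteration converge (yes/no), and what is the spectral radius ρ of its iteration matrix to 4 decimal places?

yes, ρ = 0.8791

Diagonal D = diag(3.8, 6.5, 13.8, 6.5, -13.7); L, U strict lower/upper.
Jacobi: T = -D⁻¹(L+U), T[2,4] = -(-1.5)/(13.8) = +0.1087; T[2,2] = 0.
  T[0,:] = [+0.0000, +0.2632, +0.2105, -1.0000, +0.3158]
  T[1,:] = [-0.2000, +0.0000, -0.0462, -0.3846, +0.2154]
  T[2,:] = [+0.2826, +0.1739, +0.0000, -0.2754, +0.1087]
  T[3,:] = [-0.4462, +0.3846, -0.2769, +0.0000, -0.1692]
  T[4,:] = [+0.2117, -0.2555, +0.1679, +0.2044, +0.0000]
moduli |λ_i(T)| = 0.8791, 0.5223, 0.5223, 0.2037, 0.0092.
ρ = 0.8791; 0.8791 < 1: convergent.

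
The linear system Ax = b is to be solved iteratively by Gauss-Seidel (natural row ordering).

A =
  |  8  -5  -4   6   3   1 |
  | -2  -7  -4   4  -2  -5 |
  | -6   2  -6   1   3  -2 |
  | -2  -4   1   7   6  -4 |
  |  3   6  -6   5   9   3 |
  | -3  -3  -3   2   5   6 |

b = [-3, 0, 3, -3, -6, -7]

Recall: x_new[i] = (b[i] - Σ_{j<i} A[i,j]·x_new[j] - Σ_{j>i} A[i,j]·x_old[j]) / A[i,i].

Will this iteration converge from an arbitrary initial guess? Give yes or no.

no

A = D + L + U where D = diag(8, -7, -6, 7, 9, 6).
T_GS = -(D+L)⁻¹U: row 0 first, T[0,2] = -(-4)/(8) = +0.5000; later rows by forward substitution.
  T[0,:] = [+0.0000  +0.6250  +0.5000  -0.7500  -0.3750  -0.1250]
  T[1,:] = [+0.0000  -0.1786  -0.7143  +0.7857  -0.1786  -0.6786]
  T[2,:] = [+0.0000  -0.6845  -0.7381  +1.1786  +0.8155  -0.4345]
  T[3,:] = [+0.0000  +0.1743  -0.1599  +0.0663  -1.1828  +0.2100]
  T[4,:] = [+0.0000  -0.6425  -0.0937  +0.4751  +1.4448  -0.2457]
  T[5,:] = [+0.0000  +0.3582  -0.3448  +0.1892  -0.6788  -0.4843]
eigenvalue magnitudes: 1.3497, 1.0044, 0.2832, 0.1748, 0.1267, 0.0000.
ρ = 1.3497; 1.3497 > 1, so it fails to converge.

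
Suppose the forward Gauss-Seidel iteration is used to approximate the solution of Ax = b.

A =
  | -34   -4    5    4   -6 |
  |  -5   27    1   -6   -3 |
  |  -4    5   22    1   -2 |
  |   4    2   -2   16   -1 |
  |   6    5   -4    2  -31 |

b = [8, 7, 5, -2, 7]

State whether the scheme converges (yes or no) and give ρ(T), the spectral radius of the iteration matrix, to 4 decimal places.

Let D = diag(-34, 27, 22, 16, -31); L, U the strict triangles.
GS T = -(D+L)⁻¹U: row 0 first, T[0,3] = -(4)/(-34) = +0.1176; later rows by forward substitution.
  T[0,:] = [+0.0000, -0.1176, +0.1471, +0.1176, -0.1765]
  T[1,:] = [+0.0000, -0.0218, -0.0098, +0.2440, +0.0784]
  T[2,:] = [+0.0000, -0.0164, +0.0290, -0.0795, +0.0410]
  T[3,:] = [+0.0000, +0.0301, -0.0319, -0.0699, +0.1019]
  T[4,:] = [+0.0000, -0.0222, +0.0211, +0.0679, -0.0202]
|roots of det(T-λI)|: 0.1828, 0.0530, 0.0530, 0.0047, 0.0000.
spectral radius ρ = 0.1828; 0.1828 < 1 ⇒ converges.

yes, ρ = 0.1828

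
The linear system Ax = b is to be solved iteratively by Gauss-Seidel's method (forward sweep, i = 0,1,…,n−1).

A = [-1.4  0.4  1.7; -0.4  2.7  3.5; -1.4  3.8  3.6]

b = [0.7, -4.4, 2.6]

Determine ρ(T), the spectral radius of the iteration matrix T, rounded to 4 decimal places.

1.6031

Diagonal D = diag(-1.4, 2.7, 3.6); L, U strict lower/upper.
Gauss-Seidel: T = -(D+L)⁻¹U, row 0 first, T[0,1] = -(0.4)/(-1.4) = +0.2857; later rows by forward substitution.
  T[0,:] = [+0.0000  +0.2857  +1.2143]
  T[1,:] = [+0.0000  +0.0423  -1.1164]
  T[2,:] = [+0.0000  +0.0664  +1.6506]
moduli |λ_i(T)| = 1.6031, 0.0898, 0.0000.
spectral radius ρ = 1.6031; 1.6031 > 1: divergent.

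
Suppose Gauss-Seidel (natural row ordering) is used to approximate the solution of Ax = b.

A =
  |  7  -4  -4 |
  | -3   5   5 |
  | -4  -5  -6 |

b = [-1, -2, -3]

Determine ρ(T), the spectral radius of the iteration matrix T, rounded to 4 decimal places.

0.9225

Let D = diag(7, 5, -6); L, U the strict triangles.
T_GS = -(D+L)⁻¹U: row 0 first, T[0,1] = -(-4)/(7) = +0.5714; later rows by forward substitution.
  T[0,:] = [+0.0000  +0.5714  +0.5714]
  T[1,:] = [+0.0000  +0.3429  -0.6571]
  T[2,:] = [+0.0000  -0.6667  +0.1667]
|λ(T)| sorted: 0.9225, 0.4130, 0.0000.
ρ = 0.9225; 0.9225 < 1, so it converges for any x₀.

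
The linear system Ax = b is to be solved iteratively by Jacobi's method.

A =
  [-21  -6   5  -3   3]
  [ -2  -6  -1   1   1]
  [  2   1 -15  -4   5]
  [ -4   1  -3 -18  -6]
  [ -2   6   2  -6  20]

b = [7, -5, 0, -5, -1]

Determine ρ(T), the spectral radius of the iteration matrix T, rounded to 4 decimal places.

0.5550

Split A = D + L + U, D = diag(-21, -6, -15, -18, 20).
Jacobi: T = -D⁻¹(L+U), T[0,2] = -(5)/(-21) = +0.2381; T[0,0] = 0.
  T[0,:] = [+0.0000  -0.2857  +0.2381  -0.1429  +0.1429]
  T[1,:] = [-0.3333  +0.0000  -0.1667  +0.1667  +0.1667]
  T[2,:] = [+0.1333  +0.0667  +0.0000  -0.2667  +0.3333]
  T[3,:] = [-0.2222  +0.0556  -0.1667  +0.0000  -0.3333]
  T[4,:] = [+0.1000  -0.3000  -0.1000  +0.3000  +0.0000]
moduli |λ_i(T)| = 0.5550, 0.4384, 0.4384, 0.3231, 0.1858.
ρ = 0.5550; 0.5550 < 1, so it converges for any x₀.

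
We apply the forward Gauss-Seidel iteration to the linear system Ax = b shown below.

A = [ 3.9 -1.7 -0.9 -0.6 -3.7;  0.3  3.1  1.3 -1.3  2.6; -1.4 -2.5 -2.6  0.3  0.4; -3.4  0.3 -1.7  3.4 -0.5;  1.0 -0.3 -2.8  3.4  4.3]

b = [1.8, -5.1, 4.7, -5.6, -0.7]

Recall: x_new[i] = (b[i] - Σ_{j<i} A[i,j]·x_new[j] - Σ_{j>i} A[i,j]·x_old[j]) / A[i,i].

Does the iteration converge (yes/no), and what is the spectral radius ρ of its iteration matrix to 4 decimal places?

Diagonal D = diag(3.9, 3.1, -2.6, 3.4, 4.3); L, U strict lower/upper.
GS T = -(D+L)⁻¹U: row 0 first, T[0,1] = -(-1.7)/(3.9) = +0.4359; later rows by forward substitution.
  T[0,:] = [+0.0000  +0.4359  +0.2308  +0.1538  +0.9487]
  T[1,:] = [+0.0000  -0.0422  -0.4417  +0.4045  -0.9305]
  T[2,:] = [+0.0000  -0.1942  +0.3004  -0.3564  +0.5377]
  T[3,:] = [+0.0000  +0.3425  +0.4200  -0.0600  +1.4467]
  T[4,:] = [+0.0000  -0.5016  -0.2209  -0.1922  -1.0793]
|roots of det(T-λI)|: 1.2268, 0.1766, 0.1766, 0.0189, 0.0000.
spectral radius ρ = 1.2268; 1.2268 > 1, so it fails to converge.

no, ρ = 1.2268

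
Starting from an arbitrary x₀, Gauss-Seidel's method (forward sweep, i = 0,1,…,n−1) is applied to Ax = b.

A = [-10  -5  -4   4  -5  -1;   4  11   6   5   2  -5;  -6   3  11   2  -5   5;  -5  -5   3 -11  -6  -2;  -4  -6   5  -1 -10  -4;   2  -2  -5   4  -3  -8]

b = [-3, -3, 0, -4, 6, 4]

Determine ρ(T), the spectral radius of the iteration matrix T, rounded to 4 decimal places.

1.1466

Let D = diag(-10, 11, 11, -11, -10, -8); L, U the strict triangles.
Gauss-Seidel: T = -(D+L)⁻¹U, row 0 first, T[0,1] = -(-5)/(-10) = -0.5000; later rows by forward substitution.
  T[0,:] = [+0.0000, -0.5000, -0.4000, +0.4000, -0.5000, -0.1000]
  T[1,:] = [+0.0000, +0.1818, -0.4000, -0.6000, +0.0000, +0.4909]
  T[2,:] = [+0.0000, -0.3223, -0.1091, +0.2000, +0.1818, -0.6430]
  T[3,:] = [+0.0000, +0.0567, +0.3339, +0.1455, -0.2686, -0.5349]
  T[4,:] = [+0.0000, -0.0759, +0.3121, +0.2855, +0.3178, -0.9225]
  T[5,:] = [+0.0000, +0.0878, +0.1181, +0.0907, -0.4921, +0.3327]
moduli |λ_i(T)| = 1.1466, 0.3427, 0.3427, 0.2229, 0.0901, 0.0000.
ρ = 1.1466; 1.1466 > 1 ⇒ diverges.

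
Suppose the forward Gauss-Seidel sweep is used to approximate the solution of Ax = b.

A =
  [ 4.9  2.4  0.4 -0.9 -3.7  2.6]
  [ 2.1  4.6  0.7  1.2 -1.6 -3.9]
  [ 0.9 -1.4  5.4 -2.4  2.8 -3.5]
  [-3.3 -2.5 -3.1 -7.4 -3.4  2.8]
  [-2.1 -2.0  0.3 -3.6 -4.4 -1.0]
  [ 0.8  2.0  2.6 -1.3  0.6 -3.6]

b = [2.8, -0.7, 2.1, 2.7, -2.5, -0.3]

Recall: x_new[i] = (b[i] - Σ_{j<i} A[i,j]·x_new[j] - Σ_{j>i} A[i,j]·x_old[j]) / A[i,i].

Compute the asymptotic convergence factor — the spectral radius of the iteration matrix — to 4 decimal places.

A = D + L + U where D = diag(4.9, 4.6, 5.4, -7.4, -4.4, -3.6).
Gauss-Seidel: T = -(D+L)⁻¹U, row 0 first, T[0,2] = -(0.4)/(4.9) = -0.0816; later rows by forward substitution.
  T[0,:] = [+0.0000 -0.4898 -0.0816 +0.1837 +0.7551 -0.5306]
  T[1,:] = [+0.0000 +0.2236 -0.1149 -0.3447 +0.0031 +1.0901]
  T[2,:] = [+0.0000 +0.1396 -0.0162 +0.3245 -0.6436 +1.0192]
  T[3,:] = [+0.0000 +0.0844 +0.0820 -0.1014 -0.5276 -0.1802]
  T[4,:] = [+0.0000 +0.0726 +0.0230 +0.1741 +0.0260 -0.2526]
  T[5,:] = [+0.0000 +0.0978 -0.1194 +0.1493 -0.1004 +1.2467]
eigenvalue magnitudes: 1.2392, 0.3736, 0.3736, 0.2453, 0.0181, 0.0000.
ρ(T) = max|λ| = 1.2392; 1.2392 > 1: divergent.

1.2392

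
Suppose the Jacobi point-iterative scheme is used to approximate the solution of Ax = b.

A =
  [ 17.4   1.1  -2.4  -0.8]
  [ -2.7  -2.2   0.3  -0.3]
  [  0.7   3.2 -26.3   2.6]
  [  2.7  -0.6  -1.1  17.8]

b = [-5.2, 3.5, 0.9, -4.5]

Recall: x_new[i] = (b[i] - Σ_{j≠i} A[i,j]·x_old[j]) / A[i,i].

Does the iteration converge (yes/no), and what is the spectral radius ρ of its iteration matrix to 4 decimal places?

A = D + L + U where D = diag(17.4, -2.2, -26.3, 17.8).
Jacobi T = -D⁻¹(L+U): T[2,3] = -(2.6)/(-26.3) = +0.0989; T[2,2] = 0.
  T[0,:] = [+0.0000 -0.0632 +0.1379 +0.0460]
  T[1,:] = [-1.2273 +0.0000 +0.1364 -0.1364]
  T[2,:] = [+0.0266 +0.1217 +0.0000 +0.0989]
  T[3,:] = [-0.1517 +0.0337 +0.0618 +0.0000]
|roots of det(T-λI)|: 0.3932, 0.2726, 0.2726, 0.0285.
spectral radius ρ = 0.3932; 0.3932 < 1: convergent.

yes, ρ = 0.3932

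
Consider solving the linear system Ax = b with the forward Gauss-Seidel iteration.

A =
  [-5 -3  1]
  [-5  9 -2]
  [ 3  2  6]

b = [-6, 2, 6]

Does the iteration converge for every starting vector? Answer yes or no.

yes

Split A = D + L + U, D = diag(-5, 9, 6).
GS T = -(D+L)⁻¹U: row 0 first, T[0,2] = -(1)/(-5) = +0.2000; later rows by forward substitution.
  T[0,:] = [+0.0000, -0.6000, +0.2000]
  T[1,:] = [+0.0000, -0.3333, +0.3333]
  T[2,:] = [+0.0000, +0.4111, -0.2111]
moduli |λ_i(T)| = 0.6474, 0.1030, 0.0000.
spectral radius ρ = 0.6474; 0.6474 < 1: convergent.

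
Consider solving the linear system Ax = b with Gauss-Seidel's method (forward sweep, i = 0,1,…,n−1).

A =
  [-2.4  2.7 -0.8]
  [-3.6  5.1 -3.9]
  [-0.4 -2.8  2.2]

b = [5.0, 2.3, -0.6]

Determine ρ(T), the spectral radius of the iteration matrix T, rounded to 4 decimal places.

Write A = D+L+U with D = diag(-2.4, 5.1, 2.2).
T_GS = -(D+L)⁻¹U: row 0 first, T[0,2] = -(-0.8)/(-2.4) = -0.3333; later rows by forward substitution.
  T[0,:] = [+0.0000, +1.1250, -0.3333]
  T[1,:] = [+0.0000, +0.7941, +0.5294]
  T[2,:] = [+0.0000, +1.2152, +0.6132]
|eigenvalues of T|: 1.5108, 0.1035, 0.0000.
ρ = 1.5108; 1.5108 > 1 ⇒ diverges.

1.5108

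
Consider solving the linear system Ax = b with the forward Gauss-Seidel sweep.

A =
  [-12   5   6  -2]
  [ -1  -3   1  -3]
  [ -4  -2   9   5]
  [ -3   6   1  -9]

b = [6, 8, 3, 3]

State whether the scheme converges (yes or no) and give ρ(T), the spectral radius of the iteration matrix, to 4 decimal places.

Let D = diag(-12, -3, 9, -9); L, U the strict triangles.
GS T = -(D+L)⁻¹U: row 0 first, T[0,3] = -(-2)/(-12) = -0.1667; later rows by forward substitution.
  T[0,:] = [+0.0000, +0.4167, +0.5000, -0.1667]
  T[1,:] = [+0.0000, -0.1389, +0.1667, -0.9444]
  T[2,:] = [+0.0000, +0.1543, +0.2593, -0.8395]
  T[3,:] = [+0.0000, -0.2143, -0.0267, -0.6674]
|λ(T)| sorted: 0.9167, 0.4343, 0.0646, 0.0000.
ρ(T) = max|λ| = 0.9167; 0.9167 < 1, so it converges for any x₀.

yes, ρ = 0.9167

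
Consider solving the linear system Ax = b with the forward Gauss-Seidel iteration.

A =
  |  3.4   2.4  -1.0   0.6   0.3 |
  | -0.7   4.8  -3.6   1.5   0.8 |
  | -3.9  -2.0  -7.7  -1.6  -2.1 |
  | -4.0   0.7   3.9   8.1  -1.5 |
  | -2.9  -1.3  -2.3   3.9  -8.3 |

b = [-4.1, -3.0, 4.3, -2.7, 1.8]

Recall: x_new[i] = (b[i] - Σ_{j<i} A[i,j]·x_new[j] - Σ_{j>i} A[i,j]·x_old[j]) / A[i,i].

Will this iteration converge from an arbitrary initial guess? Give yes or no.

yes

Split A = D + L + U, D = diag(3.4, 4.8, -7.7, 8.1, -8.3).
GS T = -(D+L)⁻¹U: row 0 first, T[0,4] = -(0.3)/(3.4) = -0.0882; later rows by forward substitution.
  T[0,:] = [+0.0000  -0.7059  +0.2941  -0.1765  -0.0882]
  T[1,:] = [+0.0000  -0.1029  +0.7929  -0.3382  -0.1795]
  T[2,:] = [+0.0000  +0.3843  -0.3549  -0.0306  -0.1814]
  T[3,:] = [+0.0000  -0.5247  +0.2476  -0.0432  +0.2445]
  T[4,:] = [+0.0000  -0.0903  -0.0123  +0.1028  +0.2241]
moduli |λ_i(T)| = 0.8991, 0.6255, 0.1142, 0.1109, 0.0000.
spectral radius ρ = 0.8991; 0.8991 < 1 ⇒ converges.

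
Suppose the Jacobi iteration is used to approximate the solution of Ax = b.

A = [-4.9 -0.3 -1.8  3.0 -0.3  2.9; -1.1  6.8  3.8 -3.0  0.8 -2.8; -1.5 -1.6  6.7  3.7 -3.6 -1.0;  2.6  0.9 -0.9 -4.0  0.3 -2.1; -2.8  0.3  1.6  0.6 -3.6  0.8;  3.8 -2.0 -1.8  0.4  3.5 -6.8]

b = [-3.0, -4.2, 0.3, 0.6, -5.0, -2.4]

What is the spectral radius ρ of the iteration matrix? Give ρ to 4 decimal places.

A = D + L + U where D = diag(-4.9, 6.8, 6.7, -4, -3.6, -6.8).
T_J = -D⁻¹(L+U): T[4,5] = -(0.8)/(-3.6) = +0.2222; T[4,4] = 0.
  T[0,:] = [+0.0000, -0.0612, -0.3673, +0.6122, -0.0612, +0.5918]
  T[1,:] = [+0.1618, +0.0000, -0.5588, +0.4412, -0.1176, +0.4118]
  T[2,:] = [+0.2239, +0.2388, +0.0000, -0.5522, +0.5373, +0.1493]
  T[3,:] = [+0.6500, +0.2250, -0.2250, +0.0000, +0.0750, -0.5250]
  T[4,:] = [-0.7778, +0.0833, +0.4444, +0.1667, +0.0000, +0.2222]
  T[5,:] = [+0.5588, -0.2941, -0.2647, +0.0588, +0.5147, +0.0000]
moduli |λ_i(T)| = 1.2349, 0.8961, 0.5074, 0.5074, 0.2506, 0.2506.
ρ(T) = max|λ| = 1.2349; 1.2349 > 1 ⇒ diverges.

1.2349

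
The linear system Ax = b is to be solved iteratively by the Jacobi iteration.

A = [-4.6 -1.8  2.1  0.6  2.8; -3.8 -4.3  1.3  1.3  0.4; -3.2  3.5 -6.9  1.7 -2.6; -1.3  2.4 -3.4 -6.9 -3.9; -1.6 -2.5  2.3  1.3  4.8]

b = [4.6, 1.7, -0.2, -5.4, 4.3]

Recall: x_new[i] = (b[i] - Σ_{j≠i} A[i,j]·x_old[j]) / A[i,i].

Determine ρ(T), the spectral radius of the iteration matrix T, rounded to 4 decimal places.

Let D = diag(-4.6, -4.3, -6.9, -6.9, 4.8); L, U the strict triangles.
Jacobi: T = -D⁻¹(L+U), T[4,0] = -(-1.6)/(4.8) = +0.3333; T[4,4] = 0.
  T[0,:] = [+0.0000  -0.3913  +0.4565  +0.1304  +0.6087]
  T[1,:] = [-0.8837  +0.0000  +0.3023  +0.3023  +0.0930]
  T[2,:] = [-0.4638  +0.5072  +0.0000  +0.2464  -0.3768]
  T[3,:] = [-0.1884  +0.3478  -0.4928  +0.0000  -0.5652]
  T[4,:] = [+0.3333  +0.5208  -0.4792  -0.2708  +0.0000]
|λ(T)| sorted: 1.1975, 0.4203, 0.4203, 0.2677, 0.2677.
ρ(T) = max|λ| = 1.1975; 1.1975 > 1 ⇒ diverges.

1.1975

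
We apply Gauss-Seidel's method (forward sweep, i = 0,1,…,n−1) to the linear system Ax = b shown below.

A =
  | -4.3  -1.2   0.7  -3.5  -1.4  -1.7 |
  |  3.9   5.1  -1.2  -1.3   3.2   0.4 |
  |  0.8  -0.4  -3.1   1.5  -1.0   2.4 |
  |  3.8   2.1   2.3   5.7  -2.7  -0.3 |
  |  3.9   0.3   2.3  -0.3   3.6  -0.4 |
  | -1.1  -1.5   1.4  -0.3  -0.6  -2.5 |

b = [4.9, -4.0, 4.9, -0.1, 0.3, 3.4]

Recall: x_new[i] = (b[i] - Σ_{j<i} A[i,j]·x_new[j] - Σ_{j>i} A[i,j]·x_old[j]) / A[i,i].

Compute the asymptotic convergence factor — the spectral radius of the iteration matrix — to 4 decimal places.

1.4143

A = D + L + U where D = diag(-4.3, 5.1, -3.1, 5.7, 3.6, -2.5).
T_GS = -(D+L)⁻¹U: row 0 first, T[0,1] = -(-1.2)/(-4.3) = -0.2791; later rows by forward substitution.
  T[0,:] = [+0.0000 -0.2791 +0.1628 -0.8140 -0.3256 -0.3953]
  T[1,:] = [+0.0000 +0.2134 +0.1108 +0.8773 -0.3785 +0.2239]
  T[2,:] = [+0.0000 -0.0996 +0.0277 +0.1606 -0.3578 +0.6433]
  T[3,:] = [+0.0000 +0.1476 -0.1605 +0.1546 +0.9745 -0.0259]
  T[4,:] = [+0.0000 +0.3604 -0.2167 +0.7189 +0.6940 +0.1076]
  T[5,:] = [+0.0000 -0.1652 -0.0513 -0.2694 -0.1135 +0.3771]
|eigenvalues of T|: 1.4143, 0.2648, 0.2648, 0.2294, 0.0323, 0.0000.
ρ = 1.4143; 1.4143 > 1: divergent.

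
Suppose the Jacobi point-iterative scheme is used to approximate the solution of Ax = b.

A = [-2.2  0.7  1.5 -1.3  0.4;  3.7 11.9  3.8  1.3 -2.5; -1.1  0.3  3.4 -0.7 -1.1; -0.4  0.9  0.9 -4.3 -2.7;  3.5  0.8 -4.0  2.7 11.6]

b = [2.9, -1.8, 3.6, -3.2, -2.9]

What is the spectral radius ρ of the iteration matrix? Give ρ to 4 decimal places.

A = D + L + U where D = diag(-2.2, 11.9, 3.4, -4.3, 11.6).
Jacobi T = -D⁻¹(L+U): T[1,3] = -(1.3)/(11.9) = -0.1092; T[1,1] = 0.
  T[0,:] = [+0.0000  +0.3182  +0.6818  -0.5909  +0.1818]
  T[1,:] = [-0.3109  +0.0000  -0.3193  -0.1092  +0.2101]
  T[2,:] = [+0.3235  -0.0882  +0.0000  +0.2059  +0.3235]
  T[3,:] = [-0.0930  +0.2093  +0.2093  +0.0000  -0.6279]
  T[4,:] = [-0.3017  -0.0690  +0.3448  -0.2328  +0.0000]
|roots of det(T-λI)|: 0.9342, 0.5250, 0.4659, 0.4659, 0.0844.
ρ = 0.9342; 0.9342 < 1, so it converges for any x₀.

0.9342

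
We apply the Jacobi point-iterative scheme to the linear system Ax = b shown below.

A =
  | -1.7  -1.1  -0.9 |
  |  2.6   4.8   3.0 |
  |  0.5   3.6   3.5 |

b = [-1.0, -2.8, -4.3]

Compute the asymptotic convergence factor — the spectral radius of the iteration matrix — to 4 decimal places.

Split A = D + L + U, D = diag(-1.7, 4.8, 3.5).
Jacobi T = -D⁻¹(L+U): T[2,1] = -(3.6)/(3.5) = -1.0286; T[2,2] = 0.
  T[0,:] = [+0.0000  -0.6471  -0.5294]
  T[1,:] = [-0.5417  +0.0000  -0.6250]
  T[2,:] = [-0.1429  -1.0286  +0.0000]
|λ(T)| sorted: 1.1706, 0.7884, 0.3822.
ρ(T) = max|λ| = 1.1706; 1.1706 > 1, so it fails to converge.

1.1706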